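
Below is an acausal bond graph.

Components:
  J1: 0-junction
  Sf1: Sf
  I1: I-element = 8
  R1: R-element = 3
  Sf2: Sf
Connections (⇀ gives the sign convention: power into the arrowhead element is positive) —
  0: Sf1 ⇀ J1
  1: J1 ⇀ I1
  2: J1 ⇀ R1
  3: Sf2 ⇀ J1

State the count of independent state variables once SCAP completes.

1  (I1 all integral)

#0 stroke→Sf1  (Sf1 fixes flow; stroke at Sf1)
#3 stroke→Sf2  (Sf2 (Sf) sets flow on bond)
#1 stroke→I1  (I1 outputs flow p/I1)
#2 stroke→J1  (J1 needs exactly one e-in)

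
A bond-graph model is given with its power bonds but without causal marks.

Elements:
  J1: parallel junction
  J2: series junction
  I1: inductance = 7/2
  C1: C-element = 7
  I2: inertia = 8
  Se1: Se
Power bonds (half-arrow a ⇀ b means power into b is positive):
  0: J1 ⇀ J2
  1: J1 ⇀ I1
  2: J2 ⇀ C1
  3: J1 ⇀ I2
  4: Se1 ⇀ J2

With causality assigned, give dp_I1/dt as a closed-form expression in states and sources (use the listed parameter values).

bond 4 stroke at J2  (Se1 fixes effort; stroke away)
bond 1 stroke at I1  (I1 integral (f out))
bond 2 stroke at J2  (C1 outputs effort q/C1)
bond 0 stroke at J1  (closing 1-jn rule on J2)
bond 3 stroke at I2  (common-e at J1 fixed by 0)

dp_I1/dt = -E_Se1 + q_C1/7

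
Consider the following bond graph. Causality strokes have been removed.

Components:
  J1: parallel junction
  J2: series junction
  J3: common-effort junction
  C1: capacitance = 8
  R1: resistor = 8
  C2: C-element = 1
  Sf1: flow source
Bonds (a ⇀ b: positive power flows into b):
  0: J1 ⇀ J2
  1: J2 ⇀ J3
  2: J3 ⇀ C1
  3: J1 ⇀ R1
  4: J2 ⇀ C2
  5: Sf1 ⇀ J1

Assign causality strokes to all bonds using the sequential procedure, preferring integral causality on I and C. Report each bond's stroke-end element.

#5 |Sf1  (source Sf1 imposes f)
#2 |J3  (C1: C, integral causality)
#1 |J2  (0-jn J3 has e-setter on 2)
#4 |J2  (prefer integral on C2)
#0 |J1  (only one flow-in slot at J2)
#3 |R1  (0-jn J1 has e-setter on 0)

bond 0 stroke at J1
bond 1 stroke at J2
bond 2 stroke at J3
bond 3 stroke at R1
bond 4 stroke at J2
bond 5 stroke at Sf1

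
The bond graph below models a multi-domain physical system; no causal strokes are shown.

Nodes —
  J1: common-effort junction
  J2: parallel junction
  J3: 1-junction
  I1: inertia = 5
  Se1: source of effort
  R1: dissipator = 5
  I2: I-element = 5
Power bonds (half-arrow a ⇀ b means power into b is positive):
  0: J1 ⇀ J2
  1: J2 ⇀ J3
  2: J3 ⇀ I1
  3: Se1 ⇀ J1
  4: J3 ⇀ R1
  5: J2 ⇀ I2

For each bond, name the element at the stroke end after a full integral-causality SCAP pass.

b0 stroke→J2
b1 stroke→J3
b2 stroke→I1
b3 stroke→J1
b4 stroke→J3
b5 stroke→I2

#3 stroke at J1  (Se1: effort source, stroke at far end)
#0 stroke at J2  (J1 effort already set via bond 3)
#1 stroke at J3  (J2: bond 0 brought effort, rest push out)
#5 stroke at I2  (J2 effort already set via bond 0)
#2 stroke at I1  (prefer integral on I1)
#4 stroke at J3  (1-jn J3 has f-setter on 2)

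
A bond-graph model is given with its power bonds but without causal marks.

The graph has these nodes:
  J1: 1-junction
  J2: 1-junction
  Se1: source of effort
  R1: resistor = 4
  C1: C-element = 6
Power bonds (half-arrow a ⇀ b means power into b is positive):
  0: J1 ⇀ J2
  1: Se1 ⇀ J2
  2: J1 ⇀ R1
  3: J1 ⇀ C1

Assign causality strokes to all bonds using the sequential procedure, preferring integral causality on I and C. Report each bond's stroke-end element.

b0 |J1
b1 |J2
b2 |R1
b3 |J1

b1 |J2  (Se1 fixes effort; stroke away)
b0 |J1  (J2 needs exactly one f-in)
b3 |J1  (prefer integral on C1)
b2 |R1  (only one flow-in slot at J1)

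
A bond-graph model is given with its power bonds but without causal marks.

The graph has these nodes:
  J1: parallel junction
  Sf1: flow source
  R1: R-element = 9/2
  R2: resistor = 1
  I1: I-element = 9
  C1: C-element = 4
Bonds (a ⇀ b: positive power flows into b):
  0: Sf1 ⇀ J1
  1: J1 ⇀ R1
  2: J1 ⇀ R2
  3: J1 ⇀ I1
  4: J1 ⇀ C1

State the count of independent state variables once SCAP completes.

2  (C1, I1 all integral)

β0 →Sf1  (Sf1 (Sf) sets flow on bond)
β3 →I1  (I1 integral (f out))
β4 →J1  (C1 integral (e out))
β1 →R1  (0-jn J1 has e-setter on 4)
β2 →R2  (J1 effort already set via bond 4)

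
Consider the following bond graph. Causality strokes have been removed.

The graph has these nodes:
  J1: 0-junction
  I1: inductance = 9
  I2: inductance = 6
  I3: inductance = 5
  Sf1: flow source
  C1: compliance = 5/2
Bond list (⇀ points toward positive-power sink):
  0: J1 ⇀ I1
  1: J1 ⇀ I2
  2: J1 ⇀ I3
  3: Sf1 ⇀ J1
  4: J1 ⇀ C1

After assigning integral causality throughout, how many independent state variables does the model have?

4  (C1, I1, I2, I3 all integral)

β3 stroke at Sf1  (source Sf1 imposes f)
β0 stroke at I1  (I1 outputs flow p/I1)
β1 stroke at I2  (I2 outputs flow p/I2)
β2 stroke at I3  (I3: I, integral causality)
β4 stroke at J1  (J1 needs exactly one e-in)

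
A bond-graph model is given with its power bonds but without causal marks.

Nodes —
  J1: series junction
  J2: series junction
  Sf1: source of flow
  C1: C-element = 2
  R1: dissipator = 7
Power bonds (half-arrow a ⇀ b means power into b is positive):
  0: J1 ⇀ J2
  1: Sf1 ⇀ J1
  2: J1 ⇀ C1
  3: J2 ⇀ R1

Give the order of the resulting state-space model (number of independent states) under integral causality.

bond 1 stroke→Sf1  (Sf1: flow source, stroke at near end)
bond 0 stroke→J1  (1-jn J1 has f-setter on 1)
bond 2 stroke→J1  (common-f at J1 fixed by 1)
bond 3 stroke→J2  (1-jn J2 has f-setter on 0)

1  (C1 all integral)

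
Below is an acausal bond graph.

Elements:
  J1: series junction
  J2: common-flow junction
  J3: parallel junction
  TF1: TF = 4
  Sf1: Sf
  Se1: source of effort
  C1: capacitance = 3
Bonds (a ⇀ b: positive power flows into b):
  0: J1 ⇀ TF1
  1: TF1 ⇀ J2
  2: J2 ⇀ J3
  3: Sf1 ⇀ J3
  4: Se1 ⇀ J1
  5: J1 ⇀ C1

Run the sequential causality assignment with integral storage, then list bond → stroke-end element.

#0 |TF1
#1 |J2
#2 |J3
#3 |Sf1
#4 |J1
#5 |J1

b3 stroke→Sf1  (Sf1: flow source, stroke at near end)
b4 stroke→J1  (Se1 fixes effort; stroke away)
b2 stroke→J3  (only one effort-in slot at J3)
b1 stroke→J2  (J2: bond 2 brought flow, rest push out)
b0 stroke→TF1  (TF1 one-in-one-out from 1)
b5 stroke→J1  (J1 flow already set via bond 0)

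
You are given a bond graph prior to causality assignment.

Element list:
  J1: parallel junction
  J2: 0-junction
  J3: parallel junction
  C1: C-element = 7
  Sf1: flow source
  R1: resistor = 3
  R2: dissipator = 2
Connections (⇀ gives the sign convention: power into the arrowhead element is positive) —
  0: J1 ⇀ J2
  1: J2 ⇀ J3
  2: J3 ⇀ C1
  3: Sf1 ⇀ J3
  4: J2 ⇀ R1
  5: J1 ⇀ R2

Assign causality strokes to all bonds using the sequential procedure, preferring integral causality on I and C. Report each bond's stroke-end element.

#0 |J1
#1 |J2
#2 |J3
#3 |Sf1
#4 |R1
#5 |R2

#3 stroke→Sf1  (Sf1 fixes flow; stroke at Sf1)
#2 stroke→J3  (C1: C, integral causality)
#1 stroke→J2  (common-e at J3 fixed by 2)
#0 stroke→J1  (0-jn J2 has e-setter on 1)
#4 stroke→R1  (J2 effort already set via bond 1)
#5 stroke→R2  (0-jn J1 has e-setter on 0)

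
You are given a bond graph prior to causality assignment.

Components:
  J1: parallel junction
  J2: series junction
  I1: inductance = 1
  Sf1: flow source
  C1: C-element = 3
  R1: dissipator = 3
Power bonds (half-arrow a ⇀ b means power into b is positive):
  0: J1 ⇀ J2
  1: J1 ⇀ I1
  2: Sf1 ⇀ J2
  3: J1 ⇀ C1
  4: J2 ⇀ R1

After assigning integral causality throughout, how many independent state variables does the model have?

β2 |Sf1  (source Sf1 imposes f)
β0 |J2  (J2 flow already set via bond 2)
β4 |J2  (J2 flow already set via bond 2)
β1 |I1  (I1 integral (f out))
β3 |J1  (only one effort-in slot at J1)

2  (C1, I1 all integral)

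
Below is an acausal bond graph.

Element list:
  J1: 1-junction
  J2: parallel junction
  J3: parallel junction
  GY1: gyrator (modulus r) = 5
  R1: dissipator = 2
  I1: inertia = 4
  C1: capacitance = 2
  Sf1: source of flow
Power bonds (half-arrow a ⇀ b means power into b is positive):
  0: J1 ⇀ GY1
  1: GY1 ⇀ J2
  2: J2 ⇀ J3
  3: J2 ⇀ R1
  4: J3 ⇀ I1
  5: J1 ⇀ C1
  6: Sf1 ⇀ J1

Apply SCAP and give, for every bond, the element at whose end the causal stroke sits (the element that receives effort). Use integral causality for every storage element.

β0 stroke at J1
β1 stroke at J2
β2 stroke at J3
β3 stroke at R1
β4 stroke at I1
β5 stroke at J1
β6 stroke at Sf1

bond 6 stroke at Sf1  (Sf1 (Sf) sets flow on bond)
bond 0 stroke at J1  (common-f at J1 fixed by 6)
bond 5 stroke at J1  (J1 flow already set via bond 6)
bond 1 stroke at J2  (GY GY1: same side as bond 0)
bond 2 stroke at J3  (J2 effort already set via bond 1)
bond 3 stroke at R1  (common-e at J2 fixed by 1)
bond 4 stroke at I1  (J3: bond 2 brought effort, rest push out)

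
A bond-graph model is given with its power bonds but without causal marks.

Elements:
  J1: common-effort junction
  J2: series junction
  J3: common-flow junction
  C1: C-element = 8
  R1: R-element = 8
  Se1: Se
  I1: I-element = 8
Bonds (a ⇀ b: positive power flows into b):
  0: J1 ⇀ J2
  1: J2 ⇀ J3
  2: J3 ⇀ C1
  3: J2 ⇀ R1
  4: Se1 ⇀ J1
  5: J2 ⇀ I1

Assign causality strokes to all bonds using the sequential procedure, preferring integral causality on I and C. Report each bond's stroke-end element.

b4 stroke→J1  (source Se1 imposes e)
b0 stroke→J2  (J1: bond 4 brought effort, rest push out)
b2 stroke→J3  (C1: C, integral causality)
b1 stroke→J2  (J3 needs exactly one f-in)
b5 stroke→I1  (I1 integral (f out))
b3 stroke→J2  (1-jn J2 has f-setter on 5)

bond 0 |J2
bond 1 |J2
bond 2 |J3
bond 3 |J2
bond 4 |J1
bond 5 |I1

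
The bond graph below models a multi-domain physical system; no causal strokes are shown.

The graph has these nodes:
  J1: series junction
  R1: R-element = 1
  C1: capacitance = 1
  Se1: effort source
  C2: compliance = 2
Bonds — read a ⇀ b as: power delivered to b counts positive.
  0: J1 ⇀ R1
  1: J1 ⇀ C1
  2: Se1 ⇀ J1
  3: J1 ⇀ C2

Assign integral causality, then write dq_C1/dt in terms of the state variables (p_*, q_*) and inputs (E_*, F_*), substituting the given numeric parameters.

dq_C1/dt = E_Se1 - q_C1 - q_C2/2

bond 2 stroke→J1  (source Se1 imposes e)
bond 1 stroke→J1  (C1 integral (e out))
bond 3 stroke→J1  (C2 outputs effort q/C2)
bond 0 stroke→R1  (J1: last free bond brings flow in)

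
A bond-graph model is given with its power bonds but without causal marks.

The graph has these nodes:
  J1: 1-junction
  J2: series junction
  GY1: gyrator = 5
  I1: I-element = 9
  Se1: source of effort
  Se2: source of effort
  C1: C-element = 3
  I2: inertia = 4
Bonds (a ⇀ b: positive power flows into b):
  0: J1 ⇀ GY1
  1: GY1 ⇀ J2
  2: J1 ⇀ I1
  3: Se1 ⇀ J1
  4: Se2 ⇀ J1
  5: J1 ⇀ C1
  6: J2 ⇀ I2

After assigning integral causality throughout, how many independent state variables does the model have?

3  (C1, I1, I2 all integral)

#3 →J1  (source Se1 imposes e)
#4 →J1  (Se2 (Se) sets effort on bond)
#2 →I1  (I1 outputs flow p/I1)
#0 →J1  (J1 flow already set via bond 2)
#5 →J1  (J1 flow already set via bond 2)
#1 →J2  (through GY1, causality inverts; strokes same side of GY1)
#6 →I2  (J2 needs exactly one f-in)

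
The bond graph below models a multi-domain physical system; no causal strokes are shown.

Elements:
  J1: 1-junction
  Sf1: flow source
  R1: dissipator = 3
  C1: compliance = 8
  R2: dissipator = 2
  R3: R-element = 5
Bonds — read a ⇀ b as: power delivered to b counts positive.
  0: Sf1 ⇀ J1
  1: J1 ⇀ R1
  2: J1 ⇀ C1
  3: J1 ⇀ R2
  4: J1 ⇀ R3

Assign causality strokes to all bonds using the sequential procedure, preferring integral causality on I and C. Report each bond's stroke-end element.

bond 0 stroke→Sf1  (Sf1: flow source, stroke at near end)
bond 1 stroke→J1  (J1 flow already set via bond 0)
bond 2 stroke→J1  (J1 flow already set via bond 0)
bond 3 stroke→J1  (1-jn J1 has f-setter on 0)
bond 4 stroke→J1  (J1: bond 0 brought flow, rest push out)

bond 0 stroke→Sf1
bond 1 stroke→J1
bond 2 stroke→J1
bond 3 stroke→J1
bond 4 stroke→J1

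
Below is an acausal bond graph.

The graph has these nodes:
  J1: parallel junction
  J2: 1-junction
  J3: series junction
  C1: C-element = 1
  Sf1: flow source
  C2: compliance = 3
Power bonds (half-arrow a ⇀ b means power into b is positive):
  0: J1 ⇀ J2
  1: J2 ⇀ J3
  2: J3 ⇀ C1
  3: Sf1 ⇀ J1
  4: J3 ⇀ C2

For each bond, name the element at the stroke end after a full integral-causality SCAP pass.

β0 |J1
β1 |J2
β2 |J3
β3 |Sf1
β4 |J3

bond 3 stroke→Sf1  (Sf1 (Sf) sets flow on bond)
bond 0 stroke→J1  (closing 0-jn rule on J1)
bond 1 stroke→J2  (J2: bond 0 brought flow, rest push out)
bond 2 stroke→J3  (1-jn J3 has f-setter on 1)
bond 4 stroke→J3  (J3: bond 1 brought flow, rest push out)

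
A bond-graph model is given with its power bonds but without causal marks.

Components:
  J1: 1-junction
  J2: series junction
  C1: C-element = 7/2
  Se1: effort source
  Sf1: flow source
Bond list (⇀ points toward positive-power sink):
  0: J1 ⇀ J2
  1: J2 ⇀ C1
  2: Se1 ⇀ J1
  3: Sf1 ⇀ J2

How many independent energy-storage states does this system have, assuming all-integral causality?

1  (C1 all integral)

b2 |J1  (Se1: effort source, stroke at far end)
b3 |Sf1  (Sf1 (Sf) sets flow on bond)
b0 |J2  (closing 1-jn rule on J1)
b1 |J2  (common-f at J2 fixed by 3)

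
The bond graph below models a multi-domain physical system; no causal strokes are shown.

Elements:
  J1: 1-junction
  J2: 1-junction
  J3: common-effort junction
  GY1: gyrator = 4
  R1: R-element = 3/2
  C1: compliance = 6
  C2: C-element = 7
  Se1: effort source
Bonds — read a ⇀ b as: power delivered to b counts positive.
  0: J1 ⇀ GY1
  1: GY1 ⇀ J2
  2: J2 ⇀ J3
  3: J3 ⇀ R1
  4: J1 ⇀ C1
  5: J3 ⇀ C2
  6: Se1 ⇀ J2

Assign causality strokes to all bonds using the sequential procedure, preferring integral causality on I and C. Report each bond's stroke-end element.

#0 stroke→GY1
#1 stroke→GY1
#2 stroke→J2
#3 stroke→R1
#4 stroke→J1
#5 stroke→J3
#6 stroke→J2

b6 →J2  (Se1 (Se) sets effort on bond)
b4 →J1  (prefer integral on C1)
b0 →GY1  (closing 1-jn rule on J1)
b1 →GY1  (GY GY1: same side as bond 0)
b2 →J2  (1-jn J2 has f-setter on 1)
b5 →J3  (C2 outputs effort q/C2)
b3 →R1  (0-jn J3 has e-setter on 5)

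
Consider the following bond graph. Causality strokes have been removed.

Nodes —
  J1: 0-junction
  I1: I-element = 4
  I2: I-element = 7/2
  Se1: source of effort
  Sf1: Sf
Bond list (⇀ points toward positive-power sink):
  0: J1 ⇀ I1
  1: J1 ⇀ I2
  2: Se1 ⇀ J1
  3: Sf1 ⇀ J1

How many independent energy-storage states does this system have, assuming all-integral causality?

b2 stroke→J1  (Se1: effort source, stroke at far end)
b3 stroke→Sf1  (source Sf1 imposes f)
b0 stroke→I1  (0-jn J1 has e-setter on 2)
b1 stroke→I2  (J1: bond 2 brought effort, rest push out)

2  (I1, I2 all integral)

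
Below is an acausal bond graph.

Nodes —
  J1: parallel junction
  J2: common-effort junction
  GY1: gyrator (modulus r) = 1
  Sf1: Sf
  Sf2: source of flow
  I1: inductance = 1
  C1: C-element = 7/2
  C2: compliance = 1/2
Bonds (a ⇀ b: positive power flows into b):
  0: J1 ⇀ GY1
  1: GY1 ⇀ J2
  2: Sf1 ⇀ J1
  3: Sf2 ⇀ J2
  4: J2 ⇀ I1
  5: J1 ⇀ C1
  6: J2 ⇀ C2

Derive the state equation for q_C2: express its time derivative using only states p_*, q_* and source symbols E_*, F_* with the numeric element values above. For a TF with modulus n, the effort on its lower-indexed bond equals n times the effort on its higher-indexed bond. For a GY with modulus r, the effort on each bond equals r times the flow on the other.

dq_C2/dt = F_Sf2 - p_I1 + 2*q_C1/7

b2 →Sf1  (Sf1 (Sf) sets flow on bond)
b3 →Sf2  (Sf2: flow source, stroke at near end)
b4 →I1  (I1: I, integral causality)
b5 →J1  (C1 outputs effort q/C1)
b0 →GY1  (J1 effort already set via bond 5)
b1 →GY1  (GY GY1: same side as bond 0)
b6 →J2  (J2 needs exactly one e-in)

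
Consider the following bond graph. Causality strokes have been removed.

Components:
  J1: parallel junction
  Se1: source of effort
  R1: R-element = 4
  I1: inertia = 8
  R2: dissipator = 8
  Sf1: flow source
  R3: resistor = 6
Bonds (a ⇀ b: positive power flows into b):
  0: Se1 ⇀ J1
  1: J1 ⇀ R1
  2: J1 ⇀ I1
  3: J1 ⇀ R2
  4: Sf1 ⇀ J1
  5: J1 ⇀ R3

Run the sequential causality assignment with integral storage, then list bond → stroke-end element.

bond 0 |J1
bond 1 |R1
bond 2 |I1
bond 3 |R2
bond 4 |Sf1
bond 5 |R3

bond 0 |J1  (source Se1 imposes e)
bond 4 |Sf1  (Sf1: flow source, stroke at near end)
bond 1 |R1  (common-e at J1 fixed by 0)
bond 2 |I1  (J1 effort already set via bond 0)
bond 3 |R2  (J1: bond 0 brought effort, rest push out)
bond 5 |R3  (J1 effort already set via bond 0)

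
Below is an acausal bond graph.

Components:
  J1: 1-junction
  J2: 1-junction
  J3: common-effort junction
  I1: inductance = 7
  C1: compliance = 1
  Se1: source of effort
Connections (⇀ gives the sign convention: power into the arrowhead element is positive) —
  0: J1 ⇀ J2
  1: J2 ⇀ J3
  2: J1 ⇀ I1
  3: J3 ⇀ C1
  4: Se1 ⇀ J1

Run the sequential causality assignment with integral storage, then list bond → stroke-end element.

b0 →J1
b1 →J2
b2 →I1
b3 →J3
b4 →J1

β4 stroke at J1  (Se1 fixes effort; stroke away)
β2 stroke at I1  (I1 outputs flow p/I1)
β0 stroke at J1  (J1 flow already set via bond 2)
β1 stroke at J2  (J2: bond 0 brought flow, rest push out)
β3 stroke at J3  (J3: last free bond brings effort in)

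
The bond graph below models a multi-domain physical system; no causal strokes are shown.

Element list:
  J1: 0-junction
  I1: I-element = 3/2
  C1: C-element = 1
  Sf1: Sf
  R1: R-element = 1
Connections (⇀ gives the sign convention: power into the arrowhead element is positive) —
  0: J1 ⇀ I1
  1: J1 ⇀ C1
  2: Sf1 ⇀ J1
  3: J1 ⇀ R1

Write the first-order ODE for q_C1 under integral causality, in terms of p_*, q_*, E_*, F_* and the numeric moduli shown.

dq_C1/dt = F_Sf1 - 2*p_I1/3 - q_C1

bond 2 stroke→Sf1  (Sf1: flow source, stroke at near end)
bond 0 stroke→I1  (I1: I, integral causality)
bond 1 stroke→J1  (C1 integral (e out))
bond 3 stroke→R1  (J1: bond 1 brought effort, rest push out)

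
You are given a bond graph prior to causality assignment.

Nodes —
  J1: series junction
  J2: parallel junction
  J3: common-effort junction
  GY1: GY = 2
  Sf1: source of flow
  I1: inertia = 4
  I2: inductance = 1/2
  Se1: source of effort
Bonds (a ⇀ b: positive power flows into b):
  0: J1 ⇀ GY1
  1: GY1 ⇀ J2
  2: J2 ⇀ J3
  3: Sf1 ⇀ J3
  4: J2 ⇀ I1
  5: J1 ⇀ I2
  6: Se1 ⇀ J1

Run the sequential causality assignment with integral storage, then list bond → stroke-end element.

β3 stroke at Sf1  (Sf1: flow source, stroke at near end)
β6 stroke at J1  (Se1: effort source, stroke at far end)
β2 stroke at J3  (J3 needs exactly one e-in)
β4 stroke at I1  (I1 integral (f out))
β1 stroke at J2  (only one effort-in slot at J2)
β0 stroke at J1  (GY1: gyrator matches bond 1)
β5 stroke at I2  (only one flow-in slot at J1)

b0 stroke→J1
b1 stroke→J2
b2 stroke→J3
b3 stroke→Sf1
b4 stroke→I1
b5 stroke→I2
b6 stroke→J1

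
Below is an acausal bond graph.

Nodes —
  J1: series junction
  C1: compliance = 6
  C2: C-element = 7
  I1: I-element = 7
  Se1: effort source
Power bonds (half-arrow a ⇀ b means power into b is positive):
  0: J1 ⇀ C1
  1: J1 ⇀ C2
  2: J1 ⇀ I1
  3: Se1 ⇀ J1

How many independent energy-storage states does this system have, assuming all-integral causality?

3  (C1, C2, I1 all integral)

b3 stroke at J1  (Se1: effort source, stroke at far end)
b0 stroke at J1  (prefer integral on C1)
b1 stroke at J1  (prefer integral on C2)
b2 stroke at I1  (only one flow-in slot at J1)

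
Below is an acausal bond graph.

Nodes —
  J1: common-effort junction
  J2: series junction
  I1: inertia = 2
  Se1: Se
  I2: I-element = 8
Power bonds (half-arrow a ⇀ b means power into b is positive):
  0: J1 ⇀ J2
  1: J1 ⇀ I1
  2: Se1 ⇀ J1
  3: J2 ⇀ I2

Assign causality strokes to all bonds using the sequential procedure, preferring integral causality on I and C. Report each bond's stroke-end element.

#2 stroke at J1  (source Se1 imposes e)
#0 stroke at J2  (common-e at J1 fixed by 2)
#1 stroke at I1  (common-e at J1 fixed by 2)
#3 stroke at I2  (J2: last free bond brings flow in)

#0 |J2
#1 |I1
#2 |J1
#3 |I2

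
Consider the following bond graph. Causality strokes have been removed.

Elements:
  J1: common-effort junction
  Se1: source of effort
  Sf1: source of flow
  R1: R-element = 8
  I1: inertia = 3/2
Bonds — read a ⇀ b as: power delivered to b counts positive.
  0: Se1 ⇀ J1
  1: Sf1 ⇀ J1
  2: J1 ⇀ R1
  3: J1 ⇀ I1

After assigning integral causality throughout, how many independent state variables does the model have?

bond 0 stroke at J1  (source Se1 imposes e)
bond 1 stroke at Sf1  (source Sf1 imposes f)
bond 2 stroke at R1  (0-jn J1 has e-setter on 0)
bond 3 stroke at I1  (J1: bond 0 brought effort, rest push out)

1  (I1 all integral)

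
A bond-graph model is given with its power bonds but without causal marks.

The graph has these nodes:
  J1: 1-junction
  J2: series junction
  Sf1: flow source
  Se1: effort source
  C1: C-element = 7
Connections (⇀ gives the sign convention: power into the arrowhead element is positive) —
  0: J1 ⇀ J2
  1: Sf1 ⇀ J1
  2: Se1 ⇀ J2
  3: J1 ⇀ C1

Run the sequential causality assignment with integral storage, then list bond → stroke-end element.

b0 stroke→J1
b1 stroke→Sf1
b2 stroke→J2
b3 stroke→J1

b1 |Sf1  (Sf1: flow source, stroke at near end)
b2 |J2  (Se1 (Se) sets effort on bond)
b0 |J1  (J1: bond 1 brought flow, rest push out)
b3 |J1  (J1: bond 1 brought flow, rest push out)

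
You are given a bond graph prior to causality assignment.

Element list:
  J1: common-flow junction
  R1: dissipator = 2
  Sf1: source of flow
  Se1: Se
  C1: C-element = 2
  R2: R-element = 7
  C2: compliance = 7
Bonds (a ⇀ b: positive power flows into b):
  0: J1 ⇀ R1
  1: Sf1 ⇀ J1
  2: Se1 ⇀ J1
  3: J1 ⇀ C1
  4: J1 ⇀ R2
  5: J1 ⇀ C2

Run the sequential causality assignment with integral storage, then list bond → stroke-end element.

#0 stroke→J1
#1 stroke→Sf1
#2 stroke→J1
#3 stroke→J1
#4 stroke→J1
#5 stroke→J1

bond 1 stroke at Sf1  (Sf1 (Sf) sets flow on bond)
bond 2 stroke at J1  (Se1 fixes effort; stroke away)
bond 0 stroke at J1  (J1 flow already set via bond 1)
bond 3 stroke at J1  (J1 flow already set via bond 1)
bond 4 stroke at J1  (J1: bond 1 brought flow, rest push out)
bond 5 stroke at J1  (J1 flow already set via bond 1)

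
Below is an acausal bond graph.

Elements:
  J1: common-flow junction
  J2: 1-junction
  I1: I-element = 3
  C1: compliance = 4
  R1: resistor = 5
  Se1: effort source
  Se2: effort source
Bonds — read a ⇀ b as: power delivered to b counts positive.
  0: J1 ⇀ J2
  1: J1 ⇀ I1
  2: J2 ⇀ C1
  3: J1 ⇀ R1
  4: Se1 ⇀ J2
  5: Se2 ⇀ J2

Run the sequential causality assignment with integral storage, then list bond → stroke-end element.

bond 4 stroke at J2  (source Se1 imposes e)
bond 5 stroke at J2  (Se2: effort source, stroke at far end)
bond 1 stroke at I1  (I1 outputs flow p/I1)
bond 0 stroke at J1  (common-f at J1 fixed by 1)
bond 3 stroke at J1  (J1: bond 1 brought flow, rest push out)
bond 2 stroke at J2  (1-jn J2 has f-setter on 0)

#0 |J1
#1 |I1
#2 |J2
#3 |J1
#4 |J2
#5 |J2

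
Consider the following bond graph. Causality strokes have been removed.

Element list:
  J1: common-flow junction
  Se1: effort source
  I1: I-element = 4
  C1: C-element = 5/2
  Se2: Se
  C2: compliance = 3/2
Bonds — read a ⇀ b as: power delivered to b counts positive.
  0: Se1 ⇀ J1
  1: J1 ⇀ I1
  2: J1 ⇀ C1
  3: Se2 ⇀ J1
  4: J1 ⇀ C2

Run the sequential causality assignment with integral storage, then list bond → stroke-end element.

β0 |J1  (Se1 fixes effort; stroke away)
β3 |J1  (Se2 fixes effort; stroke away)
β1 |I1  (I1: I, integral causality)
β2 |J1  (J1: bond 1 brought flow, rest push out)
β4 |J1  (J1: bond 1 brought flow, rest push out)

#0 stroke at J1
#1 stroke at I1
#2 stroke at J1
#3 stroke at J1
#4 stroke at J1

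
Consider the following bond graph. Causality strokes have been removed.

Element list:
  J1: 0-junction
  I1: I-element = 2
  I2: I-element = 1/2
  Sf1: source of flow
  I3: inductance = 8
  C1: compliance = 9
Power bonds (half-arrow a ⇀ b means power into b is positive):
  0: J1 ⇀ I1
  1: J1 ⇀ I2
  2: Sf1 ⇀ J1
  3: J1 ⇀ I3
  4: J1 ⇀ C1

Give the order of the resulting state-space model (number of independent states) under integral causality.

4  (C1, I1, I2, I3 all integral)

β2 →Sf1  (Sf1 (Sf) sets flow on bond)
β0 →I1  (I1 outputs flow p/I1)
β1 →I2  (I2 integral (f out))
β3 →I3  (I3 outputs flow p/I3)
β4 →J1  (closing 0-jn rule on J1)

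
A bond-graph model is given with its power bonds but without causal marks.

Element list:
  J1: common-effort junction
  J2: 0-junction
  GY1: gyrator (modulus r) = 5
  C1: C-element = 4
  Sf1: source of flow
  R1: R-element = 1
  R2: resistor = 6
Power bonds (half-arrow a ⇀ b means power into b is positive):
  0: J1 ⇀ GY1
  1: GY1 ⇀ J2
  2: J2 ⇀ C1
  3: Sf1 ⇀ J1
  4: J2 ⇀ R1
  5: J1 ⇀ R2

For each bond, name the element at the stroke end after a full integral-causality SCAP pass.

#3 stroke→Sf1  (Sf1 fixes flow; stroke at Sf1)
#2 stroke→J2  (C1 outputs effort q/C1)
#1 stroke→GY1  (0-jn J2 has e-setter on 2)
#4 stroke→R1  (0-jn J2 has e-setter on 2)
#0 stroke→GY1  (GY1: gyrator matches bond 1)
#5 stroke→J1  (closing 0-jn rule on J1)

#0 stroke at GY1
#1 stroke at GY1
#2 stroke at J2
#3 stroke at Sf1
#4 stroke at R1
#5 stroke at J1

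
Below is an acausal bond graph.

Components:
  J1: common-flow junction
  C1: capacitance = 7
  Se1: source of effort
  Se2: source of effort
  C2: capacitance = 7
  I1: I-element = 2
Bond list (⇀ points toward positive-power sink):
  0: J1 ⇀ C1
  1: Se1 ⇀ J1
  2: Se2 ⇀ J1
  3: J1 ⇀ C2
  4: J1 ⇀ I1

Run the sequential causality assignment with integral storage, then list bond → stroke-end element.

#0 stroke→J1
#1 stroke→J1
#2 stroke→J1
#3 stroke→J1
#4 stroke→I1

#1 |J1  (source Se1 imposes e)
#2 |J1  (source Se2 imposes e)
#0 |J1  (prefer integral on C1)
#3 |J1  (C2 integral (e out))
#4 |I1  (closing 1-jn rule on J1)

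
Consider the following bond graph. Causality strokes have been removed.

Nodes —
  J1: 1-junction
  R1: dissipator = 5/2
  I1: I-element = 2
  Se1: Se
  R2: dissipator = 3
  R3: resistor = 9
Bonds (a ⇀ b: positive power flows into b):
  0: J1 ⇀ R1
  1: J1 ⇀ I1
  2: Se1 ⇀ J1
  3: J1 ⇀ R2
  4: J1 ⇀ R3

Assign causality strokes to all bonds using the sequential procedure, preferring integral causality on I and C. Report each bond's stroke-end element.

#2 stroke at J1  (source Se1 imposes e)
#1 stroke at I1  (I1 outputs flow p/I1)
#0 stroke at J1  (J1 flow already set via bond 1)
#3 stroke at J1  (common-f at J1 fixed by 1)
#4 stroke at J1  (1-jn J1 has f-setter on 1)

#0 |J1
#1 |I1
#2 |J1
#3 |J1
#4 |J1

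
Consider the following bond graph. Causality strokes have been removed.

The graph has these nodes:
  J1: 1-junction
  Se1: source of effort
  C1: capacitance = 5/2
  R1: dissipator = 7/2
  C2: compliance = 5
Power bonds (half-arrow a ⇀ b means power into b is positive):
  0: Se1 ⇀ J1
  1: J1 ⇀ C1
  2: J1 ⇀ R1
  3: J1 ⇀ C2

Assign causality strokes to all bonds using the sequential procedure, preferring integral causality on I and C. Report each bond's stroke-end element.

b0 stroke→J1
b1 stroke→J1
b2 stroke→R1
b3 stroke→J1

#0 stroke→J1  (source Se1 imposes e)
#1 stroke→J1  (C1 integral (e out))
#3 stroke→J1  (C2 outputs effort q/C2)
#2 stroke→R1  (closing 1-jn rule on J1)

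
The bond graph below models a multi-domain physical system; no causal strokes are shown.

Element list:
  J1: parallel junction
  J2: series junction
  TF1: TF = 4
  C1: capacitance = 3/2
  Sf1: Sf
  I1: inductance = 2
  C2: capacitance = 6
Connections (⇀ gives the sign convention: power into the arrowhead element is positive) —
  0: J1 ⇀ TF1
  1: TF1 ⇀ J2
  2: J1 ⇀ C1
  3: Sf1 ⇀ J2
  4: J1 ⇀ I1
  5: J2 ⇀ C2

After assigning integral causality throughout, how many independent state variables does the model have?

bond 3 |Sf1  (source Sf1 imposes f)
bond 1 |J2  (1-jn J2 has f-setter on 3)
bond 5 |J2  (J2: bond 3 brought flow, rest push out)
bond 0 |TF1  (through TF1, causality passes straight; one stroke at TF1)
bond 2 |J1  (C1 outputs effort q/C1)
bond 4 |I1  (0-jn J1 has e-setter on 2)

3  (C1, C2, I1 all integral)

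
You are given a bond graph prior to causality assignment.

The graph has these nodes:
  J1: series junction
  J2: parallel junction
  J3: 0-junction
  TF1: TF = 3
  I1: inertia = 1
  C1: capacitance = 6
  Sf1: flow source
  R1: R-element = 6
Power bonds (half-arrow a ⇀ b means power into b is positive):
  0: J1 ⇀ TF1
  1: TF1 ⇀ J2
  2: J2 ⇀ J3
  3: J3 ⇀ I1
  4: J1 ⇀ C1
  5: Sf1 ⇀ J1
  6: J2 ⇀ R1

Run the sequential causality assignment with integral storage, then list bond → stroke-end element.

b0 |J1
b1 |TF1
b2 |J3
b3 |I1
b4 |J1
b5 |Sf1
b6 |J2

b5 stroke→Sf1  (Sf1 (Sf) sets flow on bond)
b0 stroke→J1  (common-f at J1 fixed by 5)
b4 stroke→J1  (1-jn J1 has f-setter on 5)
b1 stroke→TF1  (through TF1, causality passes straight; one stroke at TF1)
b3 stroke→I1  (prefer integral on I1)
b2 stroke→J3  (J3 needs exactly one e-in)
b6 stroke→J2  (J2: last free bond brings effort in)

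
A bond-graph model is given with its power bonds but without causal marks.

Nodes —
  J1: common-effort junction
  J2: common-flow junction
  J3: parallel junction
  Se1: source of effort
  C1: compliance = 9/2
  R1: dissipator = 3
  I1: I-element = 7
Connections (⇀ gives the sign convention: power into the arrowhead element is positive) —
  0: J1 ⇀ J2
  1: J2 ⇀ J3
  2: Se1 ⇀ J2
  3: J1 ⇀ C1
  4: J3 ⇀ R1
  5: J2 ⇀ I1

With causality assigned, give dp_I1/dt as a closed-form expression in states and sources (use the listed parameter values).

bond 2 |J2  (source Se1 imposes e)
bond 3 |J1  (prefer integral on C1)
bond 0 |J2  (J1 effort already set via bond 3)
bond 5 |I1  (I1 outputs flow p/I1)
bond 1 |J2  (common-f at J2 fixed by 5)
bond 4 |J3  (J3 needs exactly one e-in)

dp_I1/dt = E_Se1 - 3*p_I1/7 + 2*q_C1/9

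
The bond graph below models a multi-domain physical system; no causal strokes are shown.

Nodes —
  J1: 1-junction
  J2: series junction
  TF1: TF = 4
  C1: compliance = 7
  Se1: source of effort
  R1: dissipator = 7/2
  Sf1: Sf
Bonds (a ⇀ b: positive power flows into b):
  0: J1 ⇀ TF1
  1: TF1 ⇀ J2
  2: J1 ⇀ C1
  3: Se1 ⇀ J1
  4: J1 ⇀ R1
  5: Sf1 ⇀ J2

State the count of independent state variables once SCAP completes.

1  (C1 all integral)

b3 →J1  (Se1: effort source, stroke at far end)
b5 →Sf1  (Sf1 (Sf) sets flow on bond)
b1 →J2  (common-f at J2 fixed by 5)
b0 →TF1  (through TF1, causality passes straight; one stroke at TF1)
b2 →J1  (common-f at J1 fixed by 0)
b4 →J1  (1-jn J1 has f-setter on 0)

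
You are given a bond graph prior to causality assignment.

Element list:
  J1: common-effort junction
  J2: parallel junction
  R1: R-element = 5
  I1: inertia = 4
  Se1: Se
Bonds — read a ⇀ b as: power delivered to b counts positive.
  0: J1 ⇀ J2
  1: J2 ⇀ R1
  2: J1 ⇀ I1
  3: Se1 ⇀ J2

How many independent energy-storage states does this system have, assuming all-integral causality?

1  (I1 all integral)

β3 |J2  (Se1 fixes effort; stroke away)
β0 |J1  (common-e at J2 fixed by 3)
β1 |R1  (J2: bond 3 brought effort, rest push out)
β2 |I1  (J1 effort already set via bond 0)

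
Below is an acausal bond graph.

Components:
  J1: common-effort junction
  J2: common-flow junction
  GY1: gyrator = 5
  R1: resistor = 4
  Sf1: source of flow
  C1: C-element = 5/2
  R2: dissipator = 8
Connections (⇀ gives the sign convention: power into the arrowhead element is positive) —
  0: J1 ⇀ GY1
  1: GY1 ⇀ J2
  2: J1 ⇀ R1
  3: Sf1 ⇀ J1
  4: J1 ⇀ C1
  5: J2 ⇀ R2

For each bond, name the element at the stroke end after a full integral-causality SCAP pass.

bond 0 stroke→GY1
bond 1 stroke→GY1
bond 2 stroke→R1
bond 3 stroke→Sf1
bond 4 stroke→J1
bond 5 stroke→J2

b3 →Sf1  (Sf1 (Sf) sets flow on bond)
b4 →J1  (C1: C, integral causality)
b0 →GY1  (J1 effort already set via bond 4)
b2 →R1  (J1: bond 4 brought effort, rest push out)
b1 →GY1  (GY GY1: same side as bond 0)
b5 →J2  (J2: bond 1 brought flow, rest push out)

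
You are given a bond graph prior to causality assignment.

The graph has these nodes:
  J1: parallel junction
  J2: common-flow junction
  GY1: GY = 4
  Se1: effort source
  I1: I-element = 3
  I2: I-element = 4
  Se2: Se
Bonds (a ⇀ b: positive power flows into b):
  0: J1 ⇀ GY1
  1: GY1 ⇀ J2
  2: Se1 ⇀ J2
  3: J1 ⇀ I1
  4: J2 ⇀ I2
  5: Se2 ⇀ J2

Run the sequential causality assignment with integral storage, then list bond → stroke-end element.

bond 2 stroke→J2  (Se1: effort source, stroke at far end)
bond 5 stroke→J2  (source Se2 imposes e)
bond 3 stroke→I1  (I1: I, integral causality)
bond 0 stroke→J1  (closing 0-jn rule on J1)
bond 1 stroke→J2  (GY1 both-in/both-out from 0)
bond 4 stroke→I2  (J2 needs exactly one f-in)

bond 0 stroke→J1
bond 1 stroke→J2
bond 2 stroke→J2
bond 3 stroke→I1
bond 4 stroke→I2
bond 5 stroke→J2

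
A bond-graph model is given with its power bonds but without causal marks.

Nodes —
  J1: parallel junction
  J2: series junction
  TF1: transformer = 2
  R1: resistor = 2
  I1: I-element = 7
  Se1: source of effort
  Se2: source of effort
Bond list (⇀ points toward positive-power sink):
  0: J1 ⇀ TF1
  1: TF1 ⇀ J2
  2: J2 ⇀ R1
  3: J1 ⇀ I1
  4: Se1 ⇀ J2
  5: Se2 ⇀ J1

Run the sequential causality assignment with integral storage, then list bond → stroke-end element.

#0 |TF1
#1 |J2
#2 |R1
#3 |I1
#4 |J2
#5 |J1

b4 |J2  (source Se1 imposes e)
b5 |J1  (Se2 (Se) sets effort on bond)
b0 |TF1  (J1 effort already set via bond 5)
b3 |I1  (J1 effort already set via bond 5)
b1 |J2  (TF1: transformer flips bond 0)
b2 |R1  (J2 needs exactly one f-in)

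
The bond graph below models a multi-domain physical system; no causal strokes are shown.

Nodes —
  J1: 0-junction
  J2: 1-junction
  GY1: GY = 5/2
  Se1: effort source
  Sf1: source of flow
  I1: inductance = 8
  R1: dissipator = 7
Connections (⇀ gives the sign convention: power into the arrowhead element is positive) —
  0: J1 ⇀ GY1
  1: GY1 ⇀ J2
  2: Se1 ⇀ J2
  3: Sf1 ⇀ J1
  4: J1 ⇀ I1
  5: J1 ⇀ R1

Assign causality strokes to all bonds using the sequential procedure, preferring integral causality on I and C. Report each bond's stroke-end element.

bond 2 |J2  (Se1 fixes effort; stroke away)
bond 3 |Sf1  (Sf1 (Sf) sets flow on bond)
bond 1 |GY1  (J2: last free bond brings flow in)
bond 0 |GY1  (through GY1, causality inverts; strokes same side of GY1)
bond 4 |I1  (I1 outputs flow p/I1)
bond 5 |J1  (closing 0-jn rule on J1)

β0 stroke→GY1
β1 stroke→GY1
β2 stroke→J2
β3 stroke→Sf1
β4 stroke→I1
β5 stroke→J1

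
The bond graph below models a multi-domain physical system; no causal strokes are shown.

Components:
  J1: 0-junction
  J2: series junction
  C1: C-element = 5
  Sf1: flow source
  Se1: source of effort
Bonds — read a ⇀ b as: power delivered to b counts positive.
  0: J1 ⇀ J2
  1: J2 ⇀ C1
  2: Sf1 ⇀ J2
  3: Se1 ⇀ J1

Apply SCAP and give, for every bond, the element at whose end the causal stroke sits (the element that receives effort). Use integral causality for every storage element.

#0 →J2
#1 →J2
#2 →Sf1
#3 →J1

b2 →Sf1  (Sf1 fixes flow; stroke at Sf1)
b3 →J1  (Se1 (Se) sets effort on bond)
b0 →J2  (0-jn J1 has e-setter on 3)
b1 →J2  (J2: bond 2 brought flow, rest push out)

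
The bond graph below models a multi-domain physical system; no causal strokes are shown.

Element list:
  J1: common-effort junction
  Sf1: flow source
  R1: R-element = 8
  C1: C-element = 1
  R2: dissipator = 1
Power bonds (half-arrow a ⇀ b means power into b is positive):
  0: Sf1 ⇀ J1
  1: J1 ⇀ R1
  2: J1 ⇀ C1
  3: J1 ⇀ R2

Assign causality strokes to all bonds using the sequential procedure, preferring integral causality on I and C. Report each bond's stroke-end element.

bond 0 |Sf1  (Sf1 (Sf) sets flow on bond)
bond 2 |J1  (prefer integral on C1)
bond 1 |R1  (J1 effort already set via bond 2)
bond 3 |R2  (J1: bond 2 brought effort, rest push out)

β0 stroke→Sf1
β1 stroke→R1
β2 stroke→J1
β3 stroke→R2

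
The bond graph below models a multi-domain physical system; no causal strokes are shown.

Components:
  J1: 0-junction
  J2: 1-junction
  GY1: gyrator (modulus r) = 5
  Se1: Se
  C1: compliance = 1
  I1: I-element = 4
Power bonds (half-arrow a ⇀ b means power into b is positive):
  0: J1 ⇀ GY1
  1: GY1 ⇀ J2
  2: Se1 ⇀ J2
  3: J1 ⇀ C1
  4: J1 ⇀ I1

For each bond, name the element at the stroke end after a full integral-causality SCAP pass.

#0 →GY1
#1 →GY1
#2 →J2
#3 →J1
#4 →I1

b2 |J2  (source Se1 imposes e)
b1 |GY1  (only one flow-in slot at J2)
b0 |GY1  (GY1 both-in/both-out from 1)
b3 |J1  (C1: C, integral causality)
b4 |I1  (J1 effort already set via bond 3)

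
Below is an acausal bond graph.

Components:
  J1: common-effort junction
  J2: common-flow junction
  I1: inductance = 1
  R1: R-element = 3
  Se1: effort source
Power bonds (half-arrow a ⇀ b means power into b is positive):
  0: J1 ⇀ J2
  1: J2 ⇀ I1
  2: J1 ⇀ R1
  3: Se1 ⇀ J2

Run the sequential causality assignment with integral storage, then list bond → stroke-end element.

β3 →J2  (Se1: effort source, stroke at far end)
β1 →I1  (I1 outputs flow p/I1)
β0 →J2  (common-f at J2 fixed by 1)
β2 →J1  (only one effort-in slot at J1)

β0 →J2
β1 →I1
β2 →J1
β3 →J2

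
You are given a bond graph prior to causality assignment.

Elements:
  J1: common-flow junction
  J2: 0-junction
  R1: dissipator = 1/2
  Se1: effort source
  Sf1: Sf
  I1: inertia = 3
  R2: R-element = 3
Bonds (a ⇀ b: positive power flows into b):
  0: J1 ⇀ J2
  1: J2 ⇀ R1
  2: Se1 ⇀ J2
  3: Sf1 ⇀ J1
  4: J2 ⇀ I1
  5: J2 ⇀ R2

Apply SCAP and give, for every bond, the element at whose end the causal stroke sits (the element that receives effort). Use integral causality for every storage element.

b0 stroke→J1
b1 stroke→R1
b2 stroke→J2
b3 stroke→Sf1
b4 stroke→I1
b5 stroke→R2

b2 stroke→J2  (source Se1 imposes e)
b3 stroke→Sf1  (Sf1 fixes flow; stroke at Sf1)
b0 stroke→J1  (J1: bond 3 brought flow, rest push out)
b1 stroke→R1  (J2: bond 2 brought effort, rest push out)
b4 stroke→I1  (0-jn J2 has e-setter on 2)
b5 stroke→R2  (common-e at J2 fixed by 2)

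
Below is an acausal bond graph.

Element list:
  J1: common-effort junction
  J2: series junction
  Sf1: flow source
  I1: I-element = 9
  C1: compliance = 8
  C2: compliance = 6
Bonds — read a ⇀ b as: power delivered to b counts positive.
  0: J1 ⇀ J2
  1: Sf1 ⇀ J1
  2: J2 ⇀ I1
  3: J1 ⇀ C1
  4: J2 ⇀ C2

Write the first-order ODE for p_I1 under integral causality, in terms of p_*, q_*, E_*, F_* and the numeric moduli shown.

b1 stroke→Sf1  (Sf1 (Sf) sets flow on bond)
b2 stroke→I1  (prefer integral on I1)
b0 stroke→J2  (1-jn J2 has f-setter on 2)
b4 stroke→J2  (J2 flow already set via bond 2)
b3 stroke→J1  (closing 0-jn rule on J1)

dp_I1/dt = q_C1/8 - q_C2/6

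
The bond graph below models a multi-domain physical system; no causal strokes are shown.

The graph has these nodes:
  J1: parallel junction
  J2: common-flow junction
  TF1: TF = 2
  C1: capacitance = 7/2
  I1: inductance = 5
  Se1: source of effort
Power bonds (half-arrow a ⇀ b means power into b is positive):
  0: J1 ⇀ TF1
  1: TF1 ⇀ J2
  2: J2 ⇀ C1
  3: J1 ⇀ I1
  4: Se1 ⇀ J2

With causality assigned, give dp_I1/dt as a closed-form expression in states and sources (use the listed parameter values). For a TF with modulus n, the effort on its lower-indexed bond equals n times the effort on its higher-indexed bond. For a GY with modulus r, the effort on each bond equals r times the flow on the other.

β4 stroke→J2  (Se1 (Se) sets effort on bond)
β2 stroke→J2  (C1 integral (e out))
β1 stroke→TF1  (only one flow-in slot at J2)
β0 stroke→J1  (TF1: transformer flips bond 1)
β3 stroke→I1  (common-e at J1 fixed by 0)

dp_I1/dt = -2*E_Se1 + 4*q_C1/7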